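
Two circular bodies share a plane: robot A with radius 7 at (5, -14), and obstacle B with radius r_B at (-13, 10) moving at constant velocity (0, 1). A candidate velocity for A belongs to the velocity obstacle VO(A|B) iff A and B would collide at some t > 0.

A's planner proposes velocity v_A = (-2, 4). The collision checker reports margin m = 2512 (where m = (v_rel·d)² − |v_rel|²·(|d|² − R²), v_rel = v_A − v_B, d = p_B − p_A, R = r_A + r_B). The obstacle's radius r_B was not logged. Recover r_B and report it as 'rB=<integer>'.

m = 2512
d = (-18, 24);  v_rel = (-2, 3),  |v_rel|² = 13
v_rel×d = (-2)·(24) − (3)·(-18) = 6
since m = R²·13 − 6²:  R² = (36 + 2512) / 13 = 196
R = √196 = 14  ⇒  r_B = 14 − 7 = 7

rB=7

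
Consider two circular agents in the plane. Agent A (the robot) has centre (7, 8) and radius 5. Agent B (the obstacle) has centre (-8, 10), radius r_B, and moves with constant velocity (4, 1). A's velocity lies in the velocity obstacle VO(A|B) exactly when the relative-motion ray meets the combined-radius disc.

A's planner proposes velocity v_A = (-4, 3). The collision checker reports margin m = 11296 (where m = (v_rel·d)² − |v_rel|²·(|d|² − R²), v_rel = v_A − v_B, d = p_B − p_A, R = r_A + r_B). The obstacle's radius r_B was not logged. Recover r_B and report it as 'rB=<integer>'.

m = 11296
d = (-15, 2);  v_rel = (-8, 2),  |v_rel|² = 68
v_rel×d = (-8)·(2) − (2)·(-15) = 14
since m = R²·68 − 14²:  R² = (196 + 11296) / 68 = 169
R = √169 = 13  ⇒  r_B = 13 − 5 = 8

rB=8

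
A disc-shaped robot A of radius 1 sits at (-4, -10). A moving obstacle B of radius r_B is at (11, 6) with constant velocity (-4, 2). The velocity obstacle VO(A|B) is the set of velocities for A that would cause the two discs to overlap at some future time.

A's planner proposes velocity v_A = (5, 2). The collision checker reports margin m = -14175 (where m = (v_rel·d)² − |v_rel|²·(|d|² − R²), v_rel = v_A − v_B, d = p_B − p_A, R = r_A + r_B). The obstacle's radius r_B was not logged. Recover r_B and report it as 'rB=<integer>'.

m = -14175
d = (15, 16);  v_rel = (9, 0),  |v_rel|² = 81
v_rel×d = (9)·(16) − (0)·(15) = 144
since m = R²·81 − 144²:  R² = (20736 + -14175) / 81 = 81
R = √81 = 9  ⇒  r_B = 9 − 1 = 8

rB=8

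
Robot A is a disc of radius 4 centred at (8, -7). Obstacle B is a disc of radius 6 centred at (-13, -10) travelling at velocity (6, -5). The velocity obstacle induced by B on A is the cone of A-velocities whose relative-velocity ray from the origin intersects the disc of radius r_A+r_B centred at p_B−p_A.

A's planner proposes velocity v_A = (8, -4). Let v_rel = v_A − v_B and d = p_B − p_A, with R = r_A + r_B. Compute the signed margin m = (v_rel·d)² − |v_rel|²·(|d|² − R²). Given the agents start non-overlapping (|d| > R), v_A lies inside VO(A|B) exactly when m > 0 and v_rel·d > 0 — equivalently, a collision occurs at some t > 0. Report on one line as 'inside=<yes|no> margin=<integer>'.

d = (-21, -3),  |d|² = 450;  R = 4+6 = 10,  c = 450−10² = 350
v_rel = (2, 1),  |v_rel|² = 5;  v_rel·d = (2)·(-21) + (1)·(-3) = -45
5·t² + 90·t + 350 = 0  ⇒  m = (-45)² − 5·350 = 275
m = 275 > 0,  v_rel·d = -45 < 0  ⇒  outside

inside=no margin=275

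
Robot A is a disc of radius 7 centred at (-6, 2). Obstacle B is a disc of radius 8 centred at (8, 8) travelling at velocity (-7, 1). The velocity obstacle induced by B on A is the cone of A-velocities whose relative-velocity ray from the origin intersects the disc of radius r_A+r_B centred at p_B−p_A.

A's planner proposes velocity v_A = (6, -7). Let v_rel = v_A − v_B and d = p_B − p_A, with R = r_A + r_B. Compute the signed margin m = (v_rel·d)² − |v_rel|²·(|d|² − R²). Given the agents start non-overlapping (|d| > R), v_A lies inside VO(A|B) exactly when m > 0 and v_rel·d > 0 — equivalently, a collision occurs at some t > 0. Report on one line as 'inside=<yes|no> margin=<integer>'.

d = (14, 6),  |d|² = 232;  R = 7+8 = 15,  c = 232−15² = 7
v_rel = (13, -8),  |v_rel|² = 233;  v_rel·d = (13)·(14) + (-8)·(6) = 134
233·t² − 268·t + 7 = 0  ⇒  m = 134² − 233·7 = 16325
m = 16325 > 0,  v_rel·d = 134 > 0  ⇒  inside

inside=yes margin=16325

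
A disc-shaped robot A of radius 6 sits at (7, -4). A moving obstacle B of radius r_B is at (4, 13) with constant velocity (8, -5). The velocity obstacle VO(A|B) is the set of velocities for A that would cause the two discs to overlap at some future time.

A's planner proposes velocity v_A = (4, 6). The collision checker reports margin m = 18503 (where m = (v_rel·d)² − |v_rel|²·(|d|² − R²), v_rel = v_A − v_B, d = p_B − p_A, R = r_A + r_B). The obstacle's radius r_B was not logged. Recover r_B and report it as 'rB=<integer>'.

m = 18503
d = (-3, 17);  v_rel = (-4, 11),  |v_rel|² = 137
v_rel×d = (-4)·(17) − (11)·(-3) = -35
since m = R²·137 − (-35)²:  R² = (1225 + 18503) / 137 = 144
R = √144 = 12  ⇒  r_B = 12 − 6 = 6

rB=6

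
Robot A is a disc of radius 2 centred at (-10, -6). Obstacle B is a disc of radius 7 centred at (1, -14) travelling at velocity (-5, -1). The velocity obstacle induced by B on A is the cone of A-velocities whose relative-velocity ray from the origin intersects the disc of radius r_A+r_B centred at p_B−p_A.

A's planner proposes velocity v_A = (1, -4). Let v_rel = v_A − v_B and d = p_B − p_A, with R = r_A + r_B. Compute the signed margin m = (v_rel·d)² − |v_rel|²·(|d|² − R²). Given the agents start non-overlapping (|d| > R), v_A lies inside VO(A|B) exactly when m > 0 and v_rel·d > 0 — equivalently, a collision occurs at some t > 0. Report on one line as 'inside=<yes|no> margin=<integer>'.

d = (11, -8),  |d|² = 185;  R = 2+7 = 9,  c = 185−9² = 104
v_rel = (6, -3),  |v_rel|² = 45;  v_rel·d = (6)·(11) + (-3)·(-8) = 90
45·t² − 180·t + 104 = 0  ⇒  m = 90² − 45·104 = 3420
m = 3420 > 0,  v_rel·d = 90 > 0  ⇒  inside

inside=yes margin=3420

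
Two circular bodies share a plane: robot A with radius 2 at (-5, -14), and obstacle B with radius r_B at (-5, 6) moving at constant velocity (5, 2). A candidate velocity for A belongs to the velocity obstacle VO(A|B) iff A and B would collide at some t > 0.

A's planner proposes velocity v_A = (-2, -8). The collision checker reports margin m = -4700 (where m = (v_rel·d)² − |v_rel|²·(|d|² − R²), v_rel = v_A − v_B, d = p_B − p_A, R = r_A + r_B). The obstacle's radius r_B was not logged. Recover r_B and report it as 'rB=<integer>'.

m = -4700
d = (0, 20);  v_rel = (-7, -10),  |v_rel|² = 149
v_rel×d = (-7)·(20) − (-10)·(0) = -140
since m = R²·149 − (-140)²:  R² = (19600 + -4700) / 149 = 100
R = √100 = 10  ⇒  r_B = 10 − 2 = 8

rB=8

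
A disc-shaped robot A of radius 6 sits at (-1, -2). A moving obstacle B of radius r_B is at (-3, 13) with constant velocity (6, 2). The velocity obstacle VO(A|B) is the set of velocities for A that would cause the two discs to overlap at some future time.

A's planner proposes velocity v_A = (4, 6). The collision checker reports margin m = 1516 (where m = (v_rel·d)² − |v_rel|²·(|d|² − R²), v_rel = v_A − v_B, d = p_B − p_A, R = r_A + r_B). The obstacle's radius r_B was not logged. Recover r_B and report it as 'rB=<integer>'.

m = 1516
d = (-2, 15);  v_rel = (-2, 4),  |v_rel|² = 20
v_rel×d = (-2)·(15) − (4)·(-2) = -22
since m = R²·20 − (-22)²:  R² = (484 + 1516) / 20 = 100
R = √100 = 10  ⇒  r_B = 10 − 6 = 4

rB=4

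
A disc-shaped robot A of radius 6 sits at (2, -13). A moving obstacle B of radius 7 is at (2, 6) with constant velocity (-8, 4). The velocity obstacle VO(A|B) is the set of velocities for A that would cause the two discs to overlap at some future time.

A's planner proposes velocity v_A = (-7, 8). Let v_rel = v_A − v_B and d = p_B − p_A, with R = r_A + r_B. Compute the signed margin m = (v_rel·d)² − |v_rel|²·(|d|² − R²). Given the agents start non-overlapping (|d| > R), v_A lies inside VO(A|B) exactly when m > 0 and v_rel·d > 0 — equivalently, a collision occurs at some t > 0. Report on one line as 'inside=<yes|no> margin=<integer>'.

d = (0, 19),  |d|² = 361;  R = 6+7 = 13,  c = 361−13² = 192
v_rel = (1, 4),  |v_rel|² = 17;  v_rel·d = (1)·(0) + (4)·(19) = 76
17·t² − 152·t + 192 = 0  ⇒  m = 76² − 17·192 = 2512
m = 2512 > 0,  v_rel·d = 76 > 0  ⇒  inside

inside=yes margin=2512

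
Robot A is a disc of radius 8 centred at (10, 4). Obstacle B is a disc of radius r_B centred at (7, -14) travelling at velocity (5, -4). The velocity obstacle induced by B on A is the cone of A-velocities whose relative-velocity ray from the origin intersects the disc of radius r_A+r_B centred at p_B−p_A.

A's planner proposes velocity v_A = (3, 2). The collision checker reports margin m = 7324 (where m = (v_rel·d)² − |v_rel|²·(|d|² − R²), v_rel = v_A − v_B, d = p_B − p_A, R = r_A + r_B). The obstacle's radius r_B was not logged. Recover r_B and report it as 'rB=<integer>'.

m = 7324
d = (-3, -18);  v_rel = (-2, 6),  |v_rel|² = 40
v_rel×d = (-2)·(-18) − (6)·(-3) = 54
since m = R²·40 − 54²:  R² = (2916 + 7324) / 40 = 256
R = √256 = 16  ⇒  r_B = 16 − 8 = 8

rB=8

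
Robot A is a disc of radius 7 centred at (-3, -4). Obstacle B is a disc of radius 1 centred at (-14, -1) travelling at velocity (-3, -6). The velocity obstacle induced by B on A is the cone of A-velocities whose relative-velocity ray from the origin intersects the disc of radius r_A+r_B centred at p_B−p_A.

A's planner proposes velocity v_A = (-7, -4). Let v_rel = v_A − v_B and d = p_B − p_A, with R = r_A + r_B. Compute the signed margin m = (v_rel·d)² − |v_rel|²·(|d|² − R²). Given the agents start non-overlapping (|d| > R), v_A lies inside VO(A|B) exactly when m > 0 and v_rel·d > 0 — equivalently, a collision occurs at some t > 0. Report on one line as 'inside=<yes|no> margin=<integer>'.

d = (-11, 3),  |d|² = 130;  R = 7+1 = 8,  c = 130−8² = 66
v_rel = (-4, 2),  |v_rel|² = 20;  v_rel·d = (-4)·(-11) + (2)·(3) = 50
20·t² − 100·t + 66 = 0  ⇒  m = 50² − 20·66 = 1180
m = 1180 > 0,  v_rel·d = 50 > 0  ⇒  inside

inside=yes margin=1180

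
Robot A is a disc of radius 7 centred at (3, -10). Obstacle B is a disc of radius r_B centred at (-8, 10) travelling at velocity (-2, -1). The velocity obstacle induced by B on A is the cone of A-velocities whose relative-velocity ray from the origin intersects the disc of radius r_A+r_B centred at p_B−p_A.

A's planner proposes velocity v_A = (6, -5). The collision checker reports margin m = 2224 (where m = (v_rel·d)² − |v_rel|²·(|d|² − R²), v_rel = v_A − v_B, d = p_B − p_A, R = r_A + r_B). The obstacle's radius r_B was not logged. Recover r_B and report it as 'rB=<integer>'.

m = 2224
d = (-11, 20);  v_rel = (8, -4),  |v_rel|² = 80
v_rel×d = (8)·(20) − (-4)·(-11) = 116
since m = R²·80 − 116²:  R² = (13456 + 2224) / 80 = 196
R = √196 = 14  ⇒  r_B = 14 − 7 = 7

rB=7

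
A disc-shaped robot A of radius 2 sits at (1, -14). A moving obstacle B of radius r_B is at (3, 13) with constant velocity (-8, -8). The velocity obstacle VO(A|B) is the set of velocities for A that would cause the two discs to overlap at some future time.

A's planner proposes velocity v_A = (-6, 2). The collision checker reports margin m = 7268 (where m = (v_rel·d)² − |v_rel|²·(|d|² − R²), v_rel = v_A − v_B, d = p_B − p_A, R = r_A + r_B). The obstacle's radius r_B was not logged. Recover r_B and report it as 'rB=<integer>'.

m = 7268
d = (2, 27);  v_rel = (2, 10),  |v_rel|² = 104
v_rel×d = (2)·(27) − (10)·(2) = 34
since m = R²·104 − 34²:  R² = (1156 + 7268) / 104 = 81
R = √81 = 9  ⇒  r_B = 9 − 2 = 7

rB=7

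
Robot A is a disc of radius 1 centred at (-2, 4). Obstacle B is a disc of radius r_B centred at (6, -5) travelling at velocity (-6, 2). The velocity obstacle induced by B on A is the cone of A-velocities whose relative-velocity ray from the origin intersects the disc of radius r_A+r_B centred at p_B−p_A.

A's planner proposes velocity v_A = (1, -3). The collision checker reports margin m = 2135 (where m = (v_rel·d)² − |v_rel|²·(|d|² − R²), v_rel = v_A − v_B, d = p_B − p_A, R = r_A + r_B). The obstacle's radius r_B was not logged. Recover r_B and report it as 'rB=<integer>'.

m = 2135
d = (8, -9);  v_rel = (7, -5),  |v_rel|² = 74
v_rel×d = (7)·(-9) − (-5)·(8) = -23
since m = R²·74 − (-23)²:  R² = (529 + 2135) / 74 = 36
R = √36 = 6  ⇒  r_B = 6 − 1 = 5

rB=5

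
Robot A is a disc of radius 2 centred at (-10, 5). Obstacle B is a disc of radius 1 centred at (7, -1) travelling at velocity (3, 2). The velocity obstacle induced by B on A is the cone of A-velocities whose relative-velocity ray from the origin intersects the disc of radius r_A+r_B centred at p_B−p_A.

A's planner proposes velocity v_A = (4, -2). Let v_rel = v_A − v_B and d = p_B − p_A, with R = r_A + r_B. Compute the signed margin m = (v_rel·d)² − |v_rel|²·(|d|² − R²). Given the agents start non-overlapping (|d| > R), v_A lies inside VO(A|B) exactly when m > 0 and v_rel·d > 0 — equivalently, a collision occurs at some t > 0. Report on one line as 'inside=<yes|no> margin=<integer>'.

d = (17, -6),  |d|² = 325;  R = 2+1 = 3,  c = 325−3² = 316
v_rel = (1, -4),  |v_rel|² = 17;  v_rel·d = (1)·(17) + (-4)·(-6) = 41
17·t² − 82·t + 316 = 0  ⇒  m = 41² − 17·316 = -3691
m = -3691 < 0,  v_rel·d = 41 > 0  ⇒  outside

inside=no margin=-3691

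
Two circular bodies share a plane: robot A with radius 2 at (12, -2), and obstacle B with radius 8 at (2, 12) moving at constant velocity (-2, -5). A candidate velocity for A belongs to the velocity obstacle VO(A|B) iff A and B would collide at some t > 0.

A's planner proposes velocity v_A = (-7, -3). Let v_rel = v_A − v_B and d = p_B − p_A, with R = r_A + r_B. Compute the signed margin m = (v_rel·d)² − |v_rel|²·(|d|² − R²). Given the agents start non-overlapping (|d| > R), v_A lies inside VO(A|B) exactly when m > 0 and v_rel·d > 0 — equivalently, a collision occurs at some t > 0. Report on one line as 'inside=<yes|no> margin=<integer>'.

d = (-10, 14),  |d|² = 296;  R = 2+8 = 10,  c = 296−10² = 196
v_rel = (-5, 2),  |v_rel|² = 29;  v_rel·d = (-5)·(-10) + (2)·(14) = 78
29·t² − 156·t + 196 = 0  ⇒  m = 78² − 29·196 = 400
m = 400 > 0,  v_rel·d = 78 > 0  ⇒  inside

inside=yes margin=400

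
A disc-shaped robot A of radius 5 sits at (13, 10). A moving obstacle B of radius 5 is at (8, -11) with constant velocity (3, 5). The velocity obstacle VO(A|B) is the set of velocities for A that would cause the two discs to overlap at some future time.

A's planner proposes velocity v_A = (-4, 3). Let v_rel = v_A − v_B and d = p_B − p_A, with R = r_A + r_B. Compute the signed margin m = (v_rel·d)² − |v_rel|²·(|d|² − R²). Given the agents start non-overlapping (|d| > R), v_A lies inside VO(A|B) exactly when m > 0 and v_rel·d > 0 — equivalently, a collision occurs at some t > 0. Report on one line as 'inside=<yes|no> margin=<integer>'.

d = (-5, -21),  |d|² = 466;  R = 5+5 = 10,  c = 466−10² = 366
v_rel = (-7, -2),  |v_rel|² = 53;  v_rel·d = (-7)·(-5) + (-2)·(-21) = 77
53·t² − 154·t + 366 = 0  ⇒  m = 77² − 53·366 = -13469
m = -13469 < 0,  v_rel·d = 77 > 0  ⇒  outside

inside=no margin=-13469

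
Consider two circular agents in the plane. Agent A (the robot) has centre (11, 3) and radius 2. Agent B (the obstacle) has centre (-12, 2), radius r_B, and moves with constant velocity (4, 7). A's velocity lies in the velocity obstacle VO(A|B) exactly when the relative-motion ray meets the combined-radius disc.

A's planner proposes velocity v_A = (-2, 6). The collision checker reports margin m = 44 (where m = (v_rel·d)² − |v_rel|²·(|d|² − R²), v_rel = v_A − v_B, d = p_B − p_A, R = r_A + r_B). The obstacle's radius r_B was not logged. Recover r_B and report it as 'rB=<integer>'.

m = 44
d = (-23, -1);  v_rel = (-6, -1),  |v_rel|² = 37
v_rel×d = (-6)·(-1) − (-1)·(-23) = -17
since m = R²·37 − (-17)²:  R² = (289 + 44) / 37 = 9
R = √9 = 3  ⇒  r_B = 3 − 2 = 1

rB=1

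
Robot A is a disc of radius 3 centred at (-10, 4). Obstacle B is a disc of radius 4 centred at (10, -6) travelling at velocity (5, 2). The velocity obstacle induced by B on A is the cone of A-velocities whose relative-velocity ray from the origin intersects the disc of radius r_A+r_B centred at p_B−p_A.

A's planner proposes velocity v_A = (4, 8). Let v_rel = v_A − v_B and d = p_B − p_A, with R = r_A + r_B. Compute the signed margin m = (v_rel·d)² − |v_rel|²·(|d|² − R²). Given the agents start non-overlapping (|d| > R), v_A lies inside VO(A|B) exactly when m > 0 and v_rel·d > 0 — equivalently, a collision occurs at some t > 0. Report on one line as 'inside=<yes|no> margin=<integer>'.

d = (20, -10),  |d|² = 500;  R = 3+4 = 7,  c = 500−7² = 451
v_rel = (-1, 6),  |v_rel|² = 37;  v_rel·d = (-1)·(20) + (6)·(-10) = -80
37·t² + 160·t + 451 = 0  ⇒  m = (-80)² − 37·451 = -10287
m = -10287 < 0,  v_rel·d = -80 < 0  ⇒  outside

inside=no margin=-10287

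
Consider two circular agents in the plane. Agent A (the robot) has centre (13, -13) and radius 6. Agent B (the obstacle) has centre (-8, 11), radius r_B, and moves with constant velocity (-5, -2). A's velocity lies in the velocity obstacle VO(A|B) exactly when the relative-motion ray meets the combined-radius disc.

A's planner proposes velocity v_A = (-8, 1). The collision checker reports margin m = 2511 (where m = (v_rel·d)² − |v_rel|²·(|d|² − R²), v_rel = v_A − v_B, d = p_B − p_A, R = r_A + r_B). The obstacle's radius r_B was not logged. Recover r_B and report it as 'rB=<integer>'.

m = 2511
d = (-21, 24);  v_rel = (-3, 3),  |v_rel|² = 18
v_rel×d = (-3)·(24) − (3)·(-21) = -9
since m = R²·18 − (-9)²:  R² = (81 + 2511) / 18 = 144
R = √144 = 12  ⇒  r_B = 12 − 6 = 6

rB=6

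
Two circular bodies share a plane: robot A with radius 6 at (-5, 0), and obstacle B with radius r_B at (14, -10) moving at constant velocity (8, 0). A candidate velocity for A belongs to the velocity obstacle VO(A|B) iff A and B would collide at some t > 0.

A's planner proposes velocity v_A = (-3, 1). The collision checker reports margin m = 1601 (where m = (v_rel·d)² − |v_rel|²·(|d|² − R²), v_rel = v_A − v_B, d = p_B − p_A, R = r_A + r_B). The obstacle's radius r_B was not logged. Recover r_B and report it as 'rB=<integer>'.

m = 1601
d = (19, -10);  v_rel = (-11, 1),  |v_rel|² = 122
v_rel×d = (-11)·(-10) − (1)·(19) = 91
since m = R²·122 − 91²:  R² = (8281 + 1601) / 122 = 81
R = √81 = 9  ⇒  r_B = 9 − 6 = 3

rB=3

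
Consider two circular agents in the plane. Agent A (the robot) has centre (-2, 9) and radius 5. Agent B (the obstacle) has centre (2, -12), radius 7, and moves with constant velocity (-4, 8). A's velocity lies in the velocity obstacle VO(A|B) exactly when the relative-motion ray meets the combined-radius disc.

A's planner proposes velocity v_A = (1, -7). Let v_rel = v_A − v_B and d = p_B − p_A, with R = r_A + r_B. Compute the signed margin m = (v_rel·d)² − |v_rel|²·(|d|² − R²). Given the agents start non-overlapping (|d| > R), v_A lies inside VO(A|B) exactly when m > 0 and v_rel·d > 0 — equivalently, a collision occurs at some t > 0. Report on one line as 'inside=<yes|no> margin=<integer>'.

d = (4, -21),  |d|² = 457;  R = 5+7 = 12,  c = 457−12² = 313
v_rel = (5, -15),  |v_rel|² = 250;  v_rel·d = (5)·(4) + (-15)·(-21) = 335
250·t² − 670·t + 313 = 0  ⇒  m = 335² − 250·313 = 33975
m = 33975 > 0,  v_rel·d = 335 > 0  ⇒  inside

inside=yes margin=33975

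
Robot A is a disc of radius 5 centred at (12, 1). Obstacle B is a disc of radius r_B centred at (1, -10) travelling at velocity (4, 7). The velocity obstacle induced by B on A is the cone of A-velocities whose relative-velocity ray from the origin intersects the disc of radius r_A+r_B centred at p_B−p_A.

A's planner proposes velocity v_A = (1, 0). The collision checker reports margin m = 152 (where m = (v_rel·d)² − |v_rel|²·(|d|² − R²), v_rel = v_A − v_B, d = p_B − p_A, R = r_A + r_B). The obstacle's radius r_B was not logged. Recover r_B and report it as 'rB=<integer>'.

m = 152
d = (-11, -11);  v_rel = (-3, -7),  |v_rel|² = 58
v_rel×d = (-3)·(-11) − (-7)·(-11) = -44
since m = R²·58 − (-44)²:  R² = (1936 + 152) / 58 = 36
R = √36 = 6  ⇒  r_B = 6 − 5 = 1

rB=1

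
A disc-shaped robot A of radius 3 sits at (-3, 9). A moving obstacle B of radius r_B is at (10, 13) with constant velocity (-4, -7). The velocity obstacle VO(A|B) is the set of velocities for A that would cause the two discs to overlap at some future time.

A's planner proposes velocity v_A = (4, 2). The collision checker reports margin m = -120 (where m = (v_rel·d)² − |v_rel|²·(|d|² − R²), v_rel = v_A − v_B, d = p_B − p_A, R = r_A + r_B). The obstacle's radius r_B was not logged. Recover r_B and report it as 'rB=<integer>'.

m = -120
d = (13, 4);  v_rel = (8, 9),  |v_rel|² = 145
v_rel×d = (8)·(4) − (9)·(13) = -85
since m = R²·145 − (-85)²:  R² = (7225 + -120) / 145 = 49
R = √49 = 7  ⇒  r_B = 7 − 3 = 4

rB=4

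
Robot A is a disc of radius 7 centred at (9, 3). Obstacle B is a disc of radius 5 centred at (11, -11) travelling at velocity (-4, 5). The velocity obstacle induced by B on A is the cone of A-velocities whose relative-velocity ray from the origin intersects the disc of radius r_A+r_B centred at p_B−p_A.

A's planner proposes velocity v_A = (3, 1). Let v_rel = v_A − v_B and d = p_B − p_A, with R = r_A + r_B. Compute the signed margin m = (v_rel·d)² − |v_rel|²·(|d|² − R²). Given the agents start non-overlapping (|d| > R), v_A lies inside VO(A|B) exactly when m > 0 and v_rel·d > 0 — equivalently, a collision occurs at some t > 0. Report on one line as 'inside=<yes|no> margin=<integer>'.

d = (2, -14),  |d|² = 200;  R = 7+5 = 12,  c = 200−12² = 56
v_rel = (7, -4),  |v_rel|² = 65;  v_rel·d = (7)·(2) + (-4)·(-14) = 70
65·t² − 140·t + 56 = 0  ⇒  m = 70² − 65·56 = 1260
m = 1260 > 0,  v_rel·d = 70 > 0  ⇒  inside

inside=yes margin=1260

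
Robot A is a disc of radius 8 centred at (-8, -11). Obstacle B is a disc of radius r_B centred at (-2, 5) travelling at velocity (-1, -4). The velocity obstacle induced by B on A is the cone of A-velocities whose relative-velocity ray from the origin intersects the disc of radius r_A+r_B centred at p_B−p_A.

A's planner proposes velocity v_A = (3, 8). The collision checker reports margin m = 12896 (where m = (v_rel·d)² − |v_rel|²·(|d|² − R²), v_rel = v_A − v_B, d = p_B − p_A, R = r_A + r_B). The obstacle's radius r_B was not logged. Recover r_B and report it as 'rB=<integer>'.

m = 12896
d = (6, 16);  v_rel = (4, 12),  |v_rel|² = 160
v_rel×d = (4)·(16) − (12)·(6) = -8
since m = R²·160 − (-8)²:  R² = (64 + 12896) / 160 = 81
R = √81 = 9  ⇒  r_B = 9 − 8 = 1

rB=1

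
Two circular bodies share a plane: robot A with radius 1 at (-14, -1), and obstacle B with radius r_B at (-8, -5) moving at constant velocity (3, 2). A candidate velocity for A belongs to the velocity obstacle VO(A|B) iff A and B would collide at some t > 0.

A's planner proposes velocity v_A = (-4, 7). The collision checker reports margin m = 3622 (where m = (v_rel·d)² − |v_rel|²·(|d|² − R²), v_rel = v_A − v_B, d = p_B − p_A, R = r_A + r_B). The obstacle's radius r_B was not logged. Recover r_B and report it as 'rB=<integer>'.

m = 3622
d = (6, -4);  v_rel = (-7, 5),  |v_rel|² = 74
v_rel×d = (-7)·(-4) − (5)·(6) = -2
since m = R²·74 − (-2)²:  R² = (4 + 3622) / 74 = 49
R = √49 = 7  ⇒  r_B = 7 − 1 = 6

rB=6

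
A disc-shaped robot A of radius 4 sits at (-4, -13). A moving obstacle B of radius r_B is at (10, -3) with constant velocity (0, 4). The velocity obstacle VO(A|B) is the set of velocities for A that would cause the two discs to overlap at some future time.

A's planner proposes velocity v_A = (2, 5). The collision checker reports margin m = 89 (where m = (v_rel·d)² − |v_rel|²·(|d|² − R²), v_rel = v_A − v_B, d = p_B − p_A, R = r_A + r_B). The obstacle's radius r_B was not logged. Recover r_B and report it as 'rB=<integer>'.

m = 89
d = (14, 10);  v_rel = (2, 1),  |v_rel|² = 5
v_rel×d = (2)·(10) − (1)·(14) = 6
since m = R²·5 − 6²:  R² = (36 + 89) / 5 = 25
R = √25 = 5  ⇒  r_B = 5 − 4 = 1

rB=1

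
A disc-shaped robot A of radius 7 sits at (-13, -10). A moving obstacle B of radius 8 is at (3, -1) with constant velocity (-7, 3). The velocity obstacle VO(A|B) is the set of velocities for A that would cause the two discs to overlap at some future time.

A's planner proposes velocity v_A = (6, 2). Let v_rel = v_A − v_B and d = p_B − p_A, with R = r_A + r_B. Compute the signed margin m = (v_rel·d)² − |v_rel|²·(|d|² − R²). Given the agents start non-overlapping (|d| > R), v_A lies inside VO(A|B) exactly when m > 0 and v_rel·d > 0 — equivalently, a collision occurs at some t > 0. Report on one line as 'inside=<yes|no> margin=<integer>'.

d = (16, 9),  |d|² = 337;  R = 7+8 = 15,  c = 337−15² = 112
v_rel = (13, -1),  |v_rel|² = 170;  v_rel·d = (13)·(16) + (-1)·(9) = 199
170·t² − 398·t + 112 = 0  ⇒  m = 199² − 170·112 = 20561
m = 20561 > 0,  v_rel·d = 199 > 0  ⇒  inside

inside=yes margin=20561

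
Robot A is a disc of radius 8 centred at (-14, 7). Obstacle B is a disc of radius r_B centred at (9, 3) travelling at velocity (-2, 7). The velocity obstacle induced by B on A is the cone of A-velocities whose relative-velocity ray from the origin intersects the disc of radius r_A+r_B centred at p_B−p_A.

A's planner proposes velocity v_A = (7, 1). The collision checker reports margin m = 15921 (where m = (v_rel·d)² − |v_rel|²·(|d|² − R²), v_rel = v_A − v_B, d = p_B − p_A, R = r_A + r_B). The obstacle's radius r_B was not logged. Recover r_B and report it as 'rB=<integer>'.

m = 15921
d = (23, -4);  v_rel = (9, -6),  |v_rel|² = 117
v_rel×d = (9)·(-4) − (-6)·(23) = 102
since m = R²·117 − 102²:  R² = (10404 + 15921) / 117 = 225
R = √225 = 15  ⇒  r_B = 15 − 8 = 7

rB=7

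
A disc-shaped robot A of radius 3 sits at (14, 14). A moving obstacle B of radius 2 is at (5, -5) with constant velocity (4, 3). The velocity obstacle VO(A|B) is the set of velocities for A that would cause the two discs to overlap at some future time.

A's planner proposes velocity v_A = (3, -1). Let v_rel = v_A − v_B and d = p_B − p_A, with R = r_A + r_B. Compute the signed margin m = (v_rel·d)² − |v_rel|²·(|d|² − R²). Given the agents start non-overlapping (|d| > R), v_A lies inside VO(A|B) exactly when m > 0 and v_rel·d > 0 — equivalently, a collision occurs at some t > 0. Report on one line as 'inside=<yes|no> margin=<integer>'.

d = (-9, -19),  |d|² = 442;  R = 3+2 = 5,  c = 442−5² = 417
v_rel = (-1, -4),  |v_rel|² = 17;  v_rel·d = (-1)·(-9) + (-4)·(-19) = 85
17·t² − 170·t + 417 = 0  ⇒  m = 85² − 17·417 = 136
m = 136 > 0,  v_rel·d = 85 > 0  ⇒  inside

inside=yes margin=136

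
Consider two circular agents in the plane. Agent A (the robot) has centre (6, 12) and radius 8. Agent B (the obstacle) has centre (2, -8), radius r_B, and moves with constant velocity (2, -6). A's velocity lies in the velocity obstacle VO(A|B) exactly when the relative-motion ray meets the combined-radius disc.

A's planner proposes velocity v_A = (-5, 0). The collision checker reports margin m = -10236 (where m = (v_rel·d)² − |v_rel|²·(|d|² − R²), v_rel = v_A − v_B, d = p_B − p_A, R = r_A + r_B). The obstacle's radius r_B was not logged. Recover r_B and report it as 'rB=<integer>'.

m = -10236
d = (-4, -20);  v_rel = (-7, 6),  |v_rel|² = 85
v_rel×d = (-7)·(-20) − (6)·(-4) = 164
since m = R²·85 − 164²:  R² = (26896 + -10236) / 85 = 196
R = √196 = 14  ⇒  r_B = 14 − 8 = 6

rB=6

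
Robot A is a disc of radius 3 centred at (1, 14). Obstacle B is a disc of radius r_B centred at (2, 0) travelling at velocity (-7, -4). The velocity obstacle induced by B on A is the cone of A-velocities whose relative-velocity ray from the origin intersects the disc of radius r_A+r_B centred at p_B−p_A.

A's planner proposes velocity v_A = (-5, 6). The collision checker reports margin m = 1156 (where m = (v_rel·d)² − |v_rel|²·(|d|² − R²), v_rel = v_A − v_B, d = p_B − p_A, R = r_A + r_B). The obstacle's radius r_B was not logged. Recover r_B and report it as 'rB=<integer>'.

m = 1156
d = (1, -14);  v_rel = (2, 10),  |v_rel|² = 104
v_rel×d = (2)·(-14) − (10)·(1) = -38
since m = R²·104 − (-38)²:  R² = (1444 + 1156) / 104 = 25
R = √25 = 5  ⇒  r_B = 5 − 3 = 2

rB=2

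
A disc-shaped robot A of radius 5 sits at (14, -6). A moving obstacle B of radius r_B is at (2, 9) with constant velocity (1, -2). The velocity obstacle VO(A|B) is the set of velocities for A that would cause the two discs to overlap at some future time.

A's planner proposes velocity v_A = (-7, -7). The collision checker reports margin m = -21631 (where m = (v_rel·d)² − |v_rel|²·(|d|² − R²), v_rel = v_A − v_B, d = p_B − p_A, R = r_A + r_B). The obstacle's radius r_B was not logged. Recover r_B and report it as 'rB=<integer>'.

m = -21631
d = (-12, 15);  v_rel = (-8, -5),  |v_rel|² = 89
v_rel×d = (-8)·(15) − (-5)·(-12) = -180
since m = R²·89 − (-180)²:  R² = (32400 + -21631) / 89 = 121
R = √121 = 11  ⇒  r_B = 11 − 5 = 6

rB=6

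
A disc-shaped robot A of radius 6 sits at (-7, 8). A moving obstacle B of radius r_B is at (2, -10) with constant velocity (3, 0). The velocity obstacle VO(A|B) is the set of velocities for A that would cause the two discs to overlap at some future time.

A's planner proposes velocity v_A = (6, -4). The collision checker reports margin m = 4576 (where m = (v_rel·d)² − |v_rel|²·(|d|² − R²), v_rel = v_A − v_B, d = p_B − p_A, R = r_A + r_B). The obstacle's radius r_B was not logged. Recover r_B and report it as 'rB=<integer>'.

m = 4576
d = (9, -18);  v_rel = (3, -4),  |v_rel|² = 25
v_rel×d = (3)·(-18) − (-4)·(9) = -18
since m = R²·25 − (-18)²:  R² = (324 + 4576) / 25 = 196
R = √196 = 14  ⇒  r_B = 14 − 6 = 8

rB=8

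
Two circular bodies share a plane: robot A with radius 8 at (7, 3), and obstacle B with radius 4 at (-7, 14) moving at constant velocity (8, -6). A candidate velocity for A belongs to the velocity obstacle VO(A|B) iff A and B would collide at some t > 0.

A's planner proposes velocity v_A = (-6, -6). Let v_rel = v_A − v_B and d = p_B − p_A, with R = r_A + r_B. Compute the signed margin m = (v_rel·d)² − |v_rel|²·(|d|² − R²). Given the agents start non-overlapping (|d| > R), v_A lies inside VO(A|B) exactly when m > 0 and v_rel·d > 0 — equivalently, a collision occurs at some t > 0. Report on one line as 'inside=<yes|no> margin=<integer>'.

d = (-14, 11),  |d|² = 317;  R = 8+4 = 12,  c = 317−12² = 173
v_rel = (-14, 0),  |v_rel|² = 196;  v_rel·d = (-14)·(-14) + (0)·(11) = 196
196·t² − 392·t + 173 = 0  ⇒  m = 196² − 196·173 = 4508
m = 4508 > 0,  v_rel·d = 196 > 0  ⇒  inside

inside=yes margin=4508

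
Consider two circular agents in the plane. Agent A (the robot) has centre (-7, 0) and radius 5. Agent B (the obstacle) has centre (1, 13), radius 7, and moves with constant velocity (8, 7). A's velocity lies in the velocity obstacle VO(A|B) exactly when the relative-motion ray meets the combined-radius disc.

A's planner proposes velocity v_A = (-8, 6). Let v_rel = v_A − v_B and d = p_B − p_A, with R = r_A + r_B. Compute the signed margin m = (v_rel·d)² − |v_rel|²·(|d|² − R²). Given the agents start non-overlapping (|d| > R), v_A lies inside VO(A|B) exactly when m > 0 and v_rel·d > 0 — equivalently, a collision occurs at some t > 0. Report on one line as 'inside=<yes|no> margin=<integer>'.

d = (8, 13),  |d|² = 233;  R = 5+7 = 12,  c = 233−12² = 89
v_rel = (-16, -1),  |v_rel|² = 257;  v_rel·d = (-16)·(8) + (-1)·(13) = -141
257·t² + 282·t + 89 = 0  ⇒  m = (-141)² − 257·89 = -2992
m = -2992 < 0,  v_rel·d = -141 < 0  ⇒  outside

inside=no margin=-2992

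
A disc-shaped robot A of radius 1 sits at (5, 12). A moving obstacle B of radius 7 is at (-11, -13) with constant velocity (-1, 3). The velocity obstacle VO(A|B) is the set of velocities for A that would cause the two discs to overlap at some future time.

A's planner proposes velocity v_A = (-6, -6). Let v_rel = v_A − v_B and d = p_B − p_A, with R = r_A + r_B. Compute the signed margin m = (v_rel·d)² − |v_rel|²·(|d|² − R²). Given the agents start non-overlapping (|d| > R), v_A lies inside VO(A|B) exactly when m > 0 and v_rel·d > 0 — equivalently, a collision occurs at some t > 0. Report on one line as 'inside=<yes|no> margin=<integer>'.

d = (-16, -25),  |d|² = 881;  R = 1+7 = 8,  c = 881−8² = 817
v_rel = (-5, -9),  |v_rel|² = 106;  v_rel·d = (-5)·(-16) + (-9)·(-25) = 305
106·t² − 610·t + 817 = 0  ⇒  m = 305² − 106·817 = 6423
m = 6423 > 0,  v_rel·d = 305 > 0  ⇒  inside

inside=yes margin=6423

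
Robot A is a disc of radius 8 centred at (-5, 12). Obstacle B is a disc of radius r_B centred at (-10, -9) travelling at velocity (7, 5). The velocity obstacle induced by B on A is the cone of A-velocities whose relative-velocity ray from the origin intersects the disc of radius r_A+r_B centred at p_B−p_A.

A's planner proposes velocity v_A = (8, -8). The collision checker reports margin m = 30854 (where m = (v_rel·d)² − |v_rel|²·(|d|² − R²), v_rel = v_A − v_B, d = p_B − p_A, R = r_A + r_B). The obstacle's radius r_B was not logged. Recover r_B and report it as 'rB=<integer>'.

m = 30854
d = (-5, -21);  v_rel = (1, -13),  |v_rel|² = 170
v_rel×d = (1)·(-21) − (-13)·(-5) = -86
since m = R²·170 − (-86)²:  R² = (7396 + 30854) / 170 = 225
R = √225 = 15  ⇒  r_B = 15 − 8 = 7

rB=7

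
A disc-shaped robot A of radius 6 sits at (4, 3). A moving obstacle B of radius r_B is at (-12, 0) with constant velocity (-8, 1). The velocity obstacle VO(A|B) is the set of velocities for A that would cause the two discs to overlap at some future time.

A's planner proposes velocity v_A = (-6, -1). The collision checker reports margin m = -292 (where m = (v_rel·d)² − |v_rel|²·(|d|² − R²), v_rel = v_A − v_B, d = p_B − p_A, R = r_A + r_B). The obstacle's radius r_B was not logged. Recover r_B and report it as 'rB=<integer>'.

m = -292
d = (-16, -3);  v_rel = (2, -2),  |v_rel|² = 8
v_rel×d = (2)·(-3) − (-2)·(-16) = -38
since m = R²·8 − (-38)²:  R² = (1444 + -292) / 8 = 144
R = √144 = 12  ⇒  r_B = 12 − 6 = 6

rB=6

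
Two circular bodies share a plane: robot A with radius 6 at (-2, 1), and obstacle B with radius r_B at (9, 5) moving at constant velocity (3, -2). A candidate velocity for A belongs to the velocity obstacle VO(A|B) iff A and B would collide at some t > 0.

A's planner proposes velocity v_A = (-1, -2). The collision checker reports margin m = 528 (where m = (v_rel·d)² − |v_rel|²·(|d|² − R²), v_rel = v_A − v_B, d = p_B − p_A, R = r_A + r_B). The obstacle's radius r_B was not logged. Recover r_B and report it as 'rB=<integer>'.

m = 528
d = (11, 4);  v_rel = (-4, 0),  |v_rel|² = 16
v_rel×d = (-4)·(4) − (0)·(11) = -16
since m = R²·16 − (-16)²:  R² = (256 + 528) / 16 = 49
R = √49 = 7  ⇒  r_B = 7 − 6 = 1

rB=1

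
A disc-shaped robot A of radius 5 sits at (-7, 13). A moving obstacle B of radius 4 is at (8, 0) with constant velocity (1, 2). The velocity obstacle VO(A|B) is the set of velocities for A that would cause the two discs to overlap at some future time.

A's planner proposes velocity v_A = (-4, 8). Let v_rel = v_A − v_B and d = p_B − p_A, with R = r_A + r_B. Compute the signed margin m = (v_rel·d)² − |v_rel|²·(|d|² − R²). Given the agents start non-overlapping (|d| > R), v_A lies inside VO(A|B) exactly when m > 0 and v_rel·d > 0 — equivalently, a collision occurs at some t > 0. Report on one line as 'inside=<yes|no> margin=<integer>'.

d = (15, -13),  |d|² = 394;  R = 5+4 = 9,  c = 394−9² = 313
v_rel = (-5, 6),  |v_rel|² = 61;  v_rel·d = (-5)·(15) + (6)·(-13) = -153
61·t² + 306·t + 313 = 0  ⇒  m = (-153)² − 61·313 = 4316
m = 4316 > 0,  v_rel·d = -153 < 0  ⇒  outside

inside=no margin=4316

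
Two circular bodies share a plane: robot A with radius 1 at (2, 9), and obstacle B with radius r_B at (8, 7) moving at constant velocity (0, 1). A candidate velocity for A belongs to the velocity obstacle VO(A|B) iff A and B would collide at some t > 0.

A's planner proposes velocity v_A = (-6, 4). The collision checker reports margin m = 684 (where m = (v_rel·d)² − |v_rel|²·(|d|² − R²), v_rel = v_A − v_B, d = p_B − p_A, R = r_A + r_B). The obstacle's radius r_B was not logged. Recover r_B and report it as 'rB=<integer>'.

m = 684
d = (6, -2);  v_rel = (-6, 3),  |v_rel|² = 45
v_rel×d = (-6)·(-2) − (3)·(6) = -6
since m = R²·45 − (-6)²:  R² = (36 + 684) / 45 = 16
R = √16 = 4  ⇒  r_B = 4 − 1 = 3

rB=3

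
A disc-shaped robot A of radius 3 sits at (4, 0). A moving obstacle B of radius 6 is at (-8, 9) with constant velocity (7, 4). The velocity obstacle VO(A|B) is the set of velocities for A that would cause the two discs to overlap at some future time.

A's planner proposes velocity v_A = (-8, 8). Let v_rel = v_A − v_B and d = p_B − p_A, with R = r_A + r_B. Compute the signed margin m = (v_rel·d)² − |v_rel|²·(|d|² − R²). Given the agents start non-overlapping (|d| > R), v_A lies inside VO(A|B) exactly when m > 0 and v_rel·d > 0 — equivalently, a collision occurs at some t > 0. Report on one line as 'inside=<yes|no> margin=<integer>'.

d = (-12, 9),  |d|² = 225;  R = 3+6 = 9,  c = 225−9² = 144
v_rel = (-15, 4),  |v_rel|² = 241;  v_rel·d = (-15)·(-12) + (4)·(9) = 216
241·t² − 432·t + 144 = 0  ⇒  m = 216² − 241·144 = 11952
m = 11952 > 0,  v_rel·d = 216 > 0  ⇒  inside

inside=yes margin=11952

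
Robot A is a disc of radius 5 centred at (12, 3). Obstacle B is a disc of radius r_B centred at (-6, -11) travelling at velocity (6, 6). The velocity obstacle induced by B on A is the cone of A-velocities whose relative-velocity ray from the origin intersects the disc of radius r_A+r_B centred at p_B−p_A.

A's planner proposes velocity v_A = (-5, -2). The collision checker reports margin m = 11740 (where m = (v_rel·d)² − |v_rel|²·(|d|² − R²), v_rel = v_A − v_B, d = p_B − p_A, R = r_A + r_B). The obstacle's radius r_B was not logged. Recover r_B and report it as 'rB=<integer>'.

m = 11740
d = (-18, -14);  v_rel = (-11, -8),  |v_rel|² = 185
v_rel×d = (-11)·(-14) − (-8)·(-18) = 10
since m = R²·185 − 10²:  R² = (100 + 11740) / 185 = 64
R = √64 = 8  ⇒  r_B = 8 − 5 = 3

rB=3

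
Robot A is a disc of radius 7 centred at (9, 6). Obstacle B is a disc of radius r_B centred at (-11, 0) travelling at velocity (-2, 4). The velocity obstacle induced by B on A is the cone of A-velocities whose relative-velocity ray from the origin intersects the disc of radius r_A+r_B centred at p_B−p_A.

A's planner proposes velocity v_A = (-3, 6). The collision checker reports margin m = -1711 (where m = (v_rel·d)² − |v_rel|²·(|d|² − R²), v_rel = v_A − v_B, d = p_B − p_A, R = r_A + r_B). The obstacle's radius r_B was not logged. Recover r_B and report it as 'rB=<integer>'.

m = -1711
d = (-20, -6);  v_rel = (-1, 2),  |v_rel|² = 5
v_rel×d = (-1)·(-6) − (2)·(-20) = 46
since m = R²·5 − 46²:  R² = (2116 + -1711) / 5 = 81
R = √81 = 9  ⇒  r_B = 9 − 7 = 2

rB=2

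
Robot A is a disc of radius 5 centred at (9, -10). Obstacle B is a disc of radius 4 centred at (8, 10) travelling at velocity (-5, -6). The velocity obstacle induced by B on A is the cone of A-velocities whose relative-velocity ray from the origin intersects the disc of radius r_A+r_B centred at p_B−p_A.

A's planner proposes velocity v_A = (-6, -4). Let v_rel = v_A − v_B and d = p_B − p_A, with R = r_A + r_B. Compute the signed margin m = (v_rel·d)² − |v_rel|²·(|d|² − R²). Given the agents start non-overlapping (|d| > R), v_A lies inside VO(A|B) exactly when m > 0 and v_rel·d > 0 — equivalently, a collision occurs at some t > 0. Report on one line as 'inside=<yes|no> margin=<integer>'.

d = (-1, 20),  |d|² = 401;  R = 5+4 = 9,  c = 401−9² = 320
v_rel = (-1, 2),  |v_rel|² = 5;  v_rel·d = (-1)·(-1) + (2)·(20) = 41
5·t² − 82·t + 320 = 0  ⇒  m = 41² − 5·320 = 81
m = 81 > 0,  v_rel·d = 41 > 0  ⇒  inside

inside=yes margin=81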